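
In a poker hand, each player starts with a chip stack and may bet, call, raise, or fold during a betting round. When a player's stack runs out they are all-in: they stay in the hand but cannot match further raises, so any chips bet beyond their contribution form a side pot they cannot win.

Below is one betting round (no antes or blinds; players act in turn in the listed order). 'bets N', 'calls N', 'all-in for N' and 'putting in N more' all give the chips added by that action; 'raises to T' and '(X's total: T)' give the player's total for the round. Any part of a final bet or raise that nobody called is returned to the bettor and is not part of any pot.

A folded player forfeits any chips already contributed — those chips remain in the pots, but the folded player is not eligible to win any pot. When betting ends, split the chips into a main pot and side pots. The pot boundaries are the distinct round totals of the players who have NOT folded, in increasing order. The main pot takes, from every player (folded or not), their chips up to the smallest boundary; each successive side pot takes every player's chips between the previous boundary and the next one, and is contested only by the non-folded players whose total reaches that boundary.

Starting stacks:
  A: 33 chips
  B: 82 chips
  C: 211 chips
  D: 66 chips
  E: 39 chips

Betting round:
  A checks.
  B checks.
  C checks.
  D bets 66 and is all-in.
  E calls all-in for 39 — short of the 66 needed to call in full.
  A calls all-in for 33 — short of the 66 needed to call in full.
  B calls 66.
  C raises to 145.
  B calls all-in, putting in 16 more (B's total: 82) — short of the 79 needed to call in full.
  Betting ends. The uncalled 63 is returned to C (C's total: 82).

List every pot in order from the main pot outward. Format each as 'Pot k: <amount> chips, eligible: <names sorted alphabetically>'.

Pot 1: 165 chips, eligible: A, B, C, D, E
Pot 2: 24 chips, eligible: B, C, D, E
Pot 3: 81 chips, eligible: B, C, D
Pot 4: 32 chips, eligible: B, C

Derivation:
Contributions (after 63 returned to C): A=33, B=82, C=82, D=66, E=39
Pot levels (distinct totals of non-folded players): 33, 39, 66, 82
Layer 1-33: 33 each from A, B, C, D, E = 33*5 = 165 chips; eligible A, B, C, D, E
Layer 34-39: 6 each from B, C, D, E = 6*4 = 24 chips; eligible B, C, D, E
Layer 40-66: 27 each from B, C, D = 27*3 = 81 chips; eligible B, C, D
Layer 67-82: 16 each from B, C = 16*2 = 32 chips; eligible B, C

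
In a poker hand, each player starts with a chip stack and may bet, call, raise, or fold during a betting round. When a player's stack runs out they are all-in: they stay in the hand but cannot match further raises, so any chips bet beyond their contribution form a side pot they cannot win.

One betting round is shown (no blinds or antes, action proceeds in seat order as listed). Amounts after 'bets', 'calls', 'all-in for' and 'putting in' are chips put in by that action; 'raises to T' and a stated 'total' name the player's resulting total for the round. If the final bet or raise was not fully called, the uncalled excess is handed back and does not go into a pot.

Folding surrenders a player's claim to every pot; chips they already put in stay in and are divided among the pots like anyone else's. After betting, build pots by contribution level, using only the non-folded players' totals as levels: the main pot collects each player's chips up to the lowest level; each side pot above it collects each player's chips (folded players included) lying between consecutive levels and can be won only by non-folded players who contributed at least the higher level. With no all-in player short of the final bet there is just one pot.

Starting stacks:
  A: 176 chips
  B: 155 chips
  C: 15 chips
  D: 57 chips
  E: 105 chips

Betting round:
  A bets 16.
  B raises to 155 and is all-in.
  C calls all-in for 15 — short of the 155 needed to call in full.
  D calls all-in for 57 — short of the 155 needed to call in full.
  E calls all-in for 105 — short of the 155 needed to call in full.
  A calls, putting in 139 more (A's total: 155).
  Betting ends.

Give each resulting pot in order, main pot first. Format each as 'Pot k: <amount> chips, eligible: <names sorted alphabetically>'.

Contributions: A=155, B=155, C=15, D=57, E=105
Pot levels (distinct totals of non-folded players): 15, 57, 105, 155
Layer 1-15: 15 each from A, B, C, D, E = 15*5 = 75 chips; eligible A, B, C, D, E
Layer 16-57: 42 each from A, B, D, E = 42*4 = 168 chips; eligible A, B, D, E
Layer 58-105: 48 each from A, B, E = 48*3 = 144 chips; eligible A, B, E
Layer 106-155: 50 each from A, B = 50*2 = 100 chips; eligible A, B

Pot 1: 75 chips, eligible: A, B, C, D, E
Pot 2: 168 chips, eligible: A, B, D, E
Pot 3: 144 chips, eligible: A, B, E
Pot 4: 100 chips, eligible: A, B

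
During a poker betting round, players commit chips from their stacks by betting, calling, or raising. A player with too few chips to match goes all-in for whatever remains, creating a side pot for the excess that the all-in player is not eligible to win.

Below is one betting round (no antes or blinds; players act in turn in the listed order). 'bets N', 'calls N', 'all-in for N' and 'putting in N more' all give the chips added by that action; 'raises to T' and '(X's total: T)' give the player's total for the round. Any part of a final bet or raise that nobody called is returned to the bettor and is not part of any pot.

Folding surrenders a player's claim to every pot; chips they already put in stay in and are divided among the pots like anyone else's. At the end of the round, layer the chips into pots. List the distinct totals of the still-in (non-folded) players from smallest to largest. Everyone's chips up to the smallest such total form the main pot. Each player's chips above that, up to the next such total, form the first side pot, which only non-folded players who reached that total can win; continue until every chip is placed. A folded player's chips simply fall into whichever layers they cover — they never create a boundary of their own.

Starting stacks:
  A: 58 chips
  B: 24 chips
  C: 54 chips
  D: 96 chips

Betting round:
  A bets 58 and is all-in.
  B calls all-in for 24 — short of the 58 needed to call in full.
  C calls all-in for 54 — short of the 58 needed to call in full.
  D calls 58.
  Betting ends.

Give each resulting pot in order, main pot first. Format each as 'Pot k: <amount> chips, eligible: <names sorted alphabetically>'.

Pot 1: 96 chips, eligible: A, B, C, D
Pot 2: 90 chips, eligible: A, C, D
Pot 3: 8 chips, eligible: A, D

Derivation:
Contributions: A=58, B=24, C=54, D=58
Pot levels (distinct totals of non-folded players): 24, 54, 58
Layer 1-24: 24 each from A, B, C, D = 24*4 = 96 chips; eligible A, B, C, D
Layer 25-54: 30 each from A, C, D = 30*3 = 90 chips; eligible A, C, D
Layer 55-58: 4 each from A, D = 4*2 = 8 chips; eligible A, D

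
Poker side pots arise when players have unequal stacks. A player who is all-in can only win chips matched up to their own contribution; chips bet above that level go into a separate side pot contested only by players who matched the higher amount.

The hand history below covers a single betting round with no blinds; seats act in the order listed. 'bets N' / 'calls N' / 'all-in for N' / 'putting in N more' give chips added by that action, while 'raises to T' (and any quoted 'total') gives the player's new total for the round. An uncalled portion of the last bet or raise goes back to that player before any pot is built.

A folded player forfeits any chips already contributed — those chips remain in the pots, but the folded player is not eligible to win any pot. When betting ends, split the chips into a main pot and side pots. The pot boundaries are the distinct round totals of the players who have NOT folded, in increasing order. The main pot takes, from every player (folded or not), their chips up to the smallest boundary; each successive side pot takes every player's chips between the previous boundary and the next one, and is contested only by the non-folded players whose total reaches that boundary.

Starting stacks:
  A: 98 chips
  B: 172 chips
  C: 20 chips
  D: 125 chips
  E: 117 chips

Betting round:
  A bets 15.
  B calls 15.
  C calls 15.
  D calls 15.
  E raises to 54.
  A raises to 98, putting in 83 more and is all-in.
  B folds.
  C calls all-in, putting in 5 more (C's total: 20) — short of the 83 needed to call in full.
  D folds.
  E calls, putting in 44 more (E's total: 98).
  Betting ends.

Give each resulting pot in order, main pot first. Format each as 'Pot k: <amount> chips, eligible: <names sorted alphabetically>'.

Pot 1: 90 chips, eligible: A, C, E
Pot 2: 156 chips, eligible: A, E

Derivation:
Contributions: A=98, B=15, C=20, D=15, E=98
Folded: B, D
Pot levels (distinct totals of non-folded players): 20, 98
Layer 1-20: A 20 + B 15 + C 20 + D 15 + E 20 = 90 chips; eligible A, C, E
Layer 21-98: 78 each from A, E = 78*2 = 156 chips; eligible A, E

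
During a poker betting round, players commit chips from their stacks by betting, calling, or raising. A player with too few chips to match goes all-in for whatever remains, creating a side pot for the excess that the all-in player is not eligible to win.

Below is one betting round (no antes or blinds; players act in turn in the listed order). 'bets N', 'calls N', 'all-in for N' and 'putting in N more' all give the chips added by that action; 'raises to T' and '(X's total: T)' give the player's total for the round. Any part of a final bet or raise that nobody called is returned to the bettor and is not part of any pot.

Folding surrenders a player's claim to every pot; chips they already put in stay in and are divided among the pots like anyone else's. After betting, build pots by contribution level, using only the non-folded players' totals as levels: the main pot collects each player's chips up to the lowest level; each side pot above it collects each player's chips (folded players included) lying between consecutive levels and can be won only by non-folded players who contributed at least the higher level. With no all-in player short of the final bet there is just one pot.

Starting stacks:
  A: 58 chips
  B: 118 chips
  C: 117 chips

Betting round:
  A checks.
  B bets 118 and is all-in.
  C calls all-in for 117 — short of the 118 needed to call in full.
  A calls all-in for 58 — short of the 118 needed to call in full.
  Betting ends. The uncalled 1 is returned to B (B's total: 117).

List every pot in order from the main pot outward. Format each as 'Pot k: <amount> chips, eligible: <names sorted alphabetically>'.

Pot 1: 174 chips, eligible: A, B, C
Pot 2: 118 chips, eligible: B, C

Derivation:
Contributions (after 1 returned to B): A=58, B=117, C=117
Pot levels (distinct totals of non-folded players): 58, 117
Layer 1-58: 58 each from A, B, C = 58*3 = 174 chips; eligible A, B, C
Layer 59-117: 59 each from B, C = 59*2 = 118 chips; eligible B, C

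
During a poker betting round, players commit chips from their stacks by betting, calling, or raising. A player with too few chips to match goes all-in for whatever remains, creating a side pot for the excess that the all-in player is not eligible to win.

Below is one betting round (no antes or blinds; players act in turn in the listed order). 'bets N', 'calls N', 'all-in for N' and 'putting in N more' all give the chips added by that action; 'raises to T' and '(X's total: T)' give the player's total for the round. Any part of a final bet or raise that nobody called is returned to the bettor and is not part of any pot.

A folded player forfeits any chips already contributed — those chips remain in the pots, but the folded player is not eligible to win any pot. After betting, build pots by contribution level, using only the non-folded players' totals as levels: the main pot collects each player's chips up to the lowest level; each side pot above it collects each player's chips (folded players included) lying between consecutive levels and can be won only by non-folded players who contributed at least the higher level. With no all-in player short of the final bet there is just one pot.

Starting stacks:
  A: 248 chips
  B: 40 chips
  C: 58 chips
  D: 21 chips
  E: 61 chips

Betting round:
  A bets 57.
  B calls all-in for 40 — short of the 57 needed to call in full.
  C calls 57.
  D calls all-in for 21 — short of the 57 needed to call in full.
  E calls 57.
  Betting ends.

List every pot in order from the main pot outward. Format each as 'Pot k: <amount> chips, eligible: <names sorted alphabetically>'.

Contributions: A=57, B=40, C=57, D=21, E=57
Pot levels (distinct totals of non-folded players): 21, 40, 57
Layer 1-21: 21 each from A, B, C, D, E = 21*5 = 105 chips; eligible A, B, C, D, E
Layer 22-40: 19 each from A, B, C, E = 19*4 = 76 chips; eligible A, B, C, E
Layer 41-57: 17 each from A, C, E = 17*3 = 51 chips; eligible A, C, E

Pot 1: 105 chips, eligible: A, B, C, D, E
Pot 2: 76 chips, eligible: A, B, C, E
Pot 3: 51 chips, eligible: A, C, E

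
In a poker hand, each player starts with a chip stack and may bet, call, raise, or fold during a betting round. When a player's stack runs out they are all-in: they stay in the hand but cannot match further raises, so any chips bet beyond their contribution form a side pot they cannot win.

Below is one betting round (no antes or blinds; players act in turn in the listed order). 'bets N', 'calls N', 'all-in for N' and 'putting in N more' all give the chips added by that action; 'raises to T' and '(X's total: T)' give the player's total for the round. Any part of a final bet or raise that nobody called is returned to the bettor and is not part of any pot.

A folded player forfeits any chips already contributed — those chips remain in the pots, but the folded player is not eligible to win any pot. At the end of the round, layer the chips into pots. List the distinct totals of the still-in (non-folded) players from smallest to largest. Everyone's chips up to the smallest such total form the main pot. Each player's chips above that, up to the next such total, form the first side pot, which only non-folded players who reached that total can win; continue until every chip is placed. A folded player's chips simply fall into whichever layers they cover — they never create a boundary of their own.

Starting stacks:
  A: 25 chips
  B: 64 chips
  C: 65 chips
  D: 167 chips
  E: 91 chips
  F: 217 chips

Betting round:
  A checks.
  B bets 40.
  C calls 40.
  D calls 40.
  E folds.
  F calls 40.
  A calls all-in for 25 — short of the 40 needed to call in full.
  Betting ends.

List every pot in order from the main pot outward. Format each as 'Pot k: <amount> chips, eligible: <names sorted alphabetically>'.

Contributions: A=25, B=40, C=40, D=40, F=40
Folded: E
Pot levels (distinct totals of non-folded players): 25, 40
Layer 1-25: 25 each from A, B, C, D, F = 25*5 = 125 chips; eligible A, B, C, D, F
Layer 26-40: 15 each from B, C, D, F = 15*4 = 60 chips; eligible B, C, D, F

Pot 1: 125 chips, eligible: A, B, C, D, F
Pot 2: 60 chips, eligible: B, C, D, F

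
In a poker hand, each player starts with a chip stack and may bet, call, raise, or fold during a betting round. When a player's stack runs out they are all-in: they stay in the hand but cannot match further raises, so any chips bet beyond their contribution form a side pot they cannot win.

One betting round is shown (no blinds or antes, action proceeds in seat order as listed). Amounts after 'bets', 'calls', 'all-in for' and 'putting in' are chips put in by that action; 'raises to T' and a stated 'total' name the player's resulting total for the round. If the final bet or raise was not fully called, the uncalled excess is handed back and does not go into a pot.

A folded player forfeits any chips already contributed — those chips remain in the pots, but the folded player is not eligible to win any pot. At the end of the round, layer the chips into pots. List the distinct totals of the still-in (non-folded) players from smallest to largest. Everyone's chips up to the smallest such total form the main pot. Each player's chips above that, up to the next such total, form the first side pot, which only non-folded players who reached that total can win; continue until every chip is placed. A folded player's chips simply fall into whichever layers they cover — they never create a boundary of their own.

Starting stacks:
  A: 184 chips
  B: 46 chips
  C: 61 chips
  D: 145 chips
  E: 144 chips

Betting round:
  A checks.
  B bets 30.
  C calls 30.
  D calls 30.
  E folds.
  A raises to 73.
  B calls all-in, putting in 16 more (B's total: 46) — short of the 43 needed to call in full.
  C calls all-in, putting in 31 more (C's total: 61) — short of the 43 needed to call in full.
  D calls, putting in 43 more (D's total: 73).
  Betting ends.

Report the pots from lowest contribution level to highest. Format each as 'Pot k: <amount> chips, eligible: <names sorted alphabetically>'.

Pot 1: 184 chips, eligible: A, B, C, D
Pot 2: 45 chips, eligible: A, C, D
Pot 3: 24 chips, eligible: A, D

Derivation:
Contributions: A=73, B=46, C=61, D=73
Folded: E
Pot levels (distinct totals of non-folded players): 46, 61, 73
Layer 1-46: 46 each from A, B, C, D = 46*4 = 184 chips; eligible A, B, C, D
Layer 47-61: 15 each from A, C, D = 15*3 = 45 chips; eligible A, C, D
Layer 62-73: 12 each from A, D = 12*2 = 24 chips; eligible A, D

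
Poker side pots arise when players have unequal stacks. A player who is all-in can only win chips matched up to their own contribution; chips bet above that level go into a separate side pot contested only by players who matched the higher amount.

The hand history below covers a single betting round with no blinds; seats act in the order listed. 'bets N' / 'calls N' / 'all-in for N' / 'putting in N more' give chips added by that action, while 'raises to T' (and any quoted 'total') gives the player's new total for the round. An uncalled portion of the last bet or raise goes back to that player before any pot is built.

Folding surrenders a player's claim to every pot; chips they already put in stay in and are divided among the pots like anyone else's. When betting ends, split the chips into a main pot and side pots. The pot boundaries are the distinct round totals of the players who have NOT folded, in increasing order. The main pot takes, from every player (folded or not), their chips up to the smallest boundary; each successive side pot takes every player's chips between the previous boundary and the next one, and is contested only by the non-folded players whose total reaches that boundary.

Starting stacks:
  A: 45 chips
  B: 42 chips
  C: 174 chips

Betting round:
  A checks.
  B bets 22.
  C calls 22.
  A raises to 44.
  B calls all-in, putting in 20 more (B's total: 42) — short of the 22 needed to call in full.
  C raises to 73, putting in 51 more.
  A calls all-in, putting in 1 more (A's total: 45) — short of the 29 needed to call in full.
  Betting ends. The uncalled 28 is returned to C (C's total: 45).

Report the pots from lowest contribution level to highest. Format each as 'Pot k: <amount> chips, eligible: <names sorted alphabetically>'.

Pot 1: 126 chips, eligible: A, B, C
Pot 2: 6 chips, eligible: A, C

Derivation:
Contributions (after 28 returned to C): A=45, B=42, C=45
Pot levels (distinct totals of non-folded players): 42, 45
Layer 1-42: 42 each from A, B, C = 42*3 = 126 chips; eligible A, B, C
Layer 43-45: 3 each from A, C = 3*2 = 6 chips; eligible A, C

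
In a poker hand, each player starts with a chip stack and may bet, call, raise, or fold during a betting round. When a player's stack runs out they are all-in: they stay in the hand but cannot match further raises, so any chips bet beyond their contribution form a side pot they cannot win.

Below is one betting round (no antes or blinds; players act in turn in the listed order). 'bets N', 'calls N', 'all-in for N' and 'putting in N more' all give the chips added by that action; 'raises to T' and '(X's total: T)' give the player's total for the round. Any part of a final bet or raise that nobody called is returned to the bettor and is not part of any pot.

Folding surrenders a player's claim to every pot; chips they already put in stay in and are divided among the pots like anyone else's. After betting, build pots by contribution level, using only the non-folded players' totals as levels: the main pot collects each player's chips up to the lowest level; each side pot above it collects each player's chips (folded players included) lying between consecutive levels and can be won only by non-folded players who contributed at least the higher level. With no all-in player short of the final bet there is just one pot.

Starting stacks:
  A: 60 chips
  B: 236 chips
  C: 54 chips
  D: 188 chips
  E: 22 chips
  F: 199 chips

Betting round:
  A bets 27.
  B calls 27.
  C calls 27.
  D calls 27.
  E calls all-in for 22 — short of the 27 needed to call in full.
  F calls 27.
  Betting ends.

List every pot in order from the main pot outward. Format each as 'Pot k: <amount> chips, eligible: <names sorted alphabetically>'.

Pot 1: 132 chips, eligible: A, B, C, D, E, F
Pot 2: 25 chips, eligible: A, B, C, D, F

Derivation:
Contributions: A=27, B=27, C=27, D=27, E=22, F=27
Pot levels (distinct totals of non-folded players): 22, 27
Layer 1-22: 22 each from A, B, C, D, E, F = 22*6 = 132 chips; eligible A, B, C, D, E, F
Layer 23-27: 5 each from A, B, C, D, F = 5*5 = 25 chips; eligible A, B, C, D, F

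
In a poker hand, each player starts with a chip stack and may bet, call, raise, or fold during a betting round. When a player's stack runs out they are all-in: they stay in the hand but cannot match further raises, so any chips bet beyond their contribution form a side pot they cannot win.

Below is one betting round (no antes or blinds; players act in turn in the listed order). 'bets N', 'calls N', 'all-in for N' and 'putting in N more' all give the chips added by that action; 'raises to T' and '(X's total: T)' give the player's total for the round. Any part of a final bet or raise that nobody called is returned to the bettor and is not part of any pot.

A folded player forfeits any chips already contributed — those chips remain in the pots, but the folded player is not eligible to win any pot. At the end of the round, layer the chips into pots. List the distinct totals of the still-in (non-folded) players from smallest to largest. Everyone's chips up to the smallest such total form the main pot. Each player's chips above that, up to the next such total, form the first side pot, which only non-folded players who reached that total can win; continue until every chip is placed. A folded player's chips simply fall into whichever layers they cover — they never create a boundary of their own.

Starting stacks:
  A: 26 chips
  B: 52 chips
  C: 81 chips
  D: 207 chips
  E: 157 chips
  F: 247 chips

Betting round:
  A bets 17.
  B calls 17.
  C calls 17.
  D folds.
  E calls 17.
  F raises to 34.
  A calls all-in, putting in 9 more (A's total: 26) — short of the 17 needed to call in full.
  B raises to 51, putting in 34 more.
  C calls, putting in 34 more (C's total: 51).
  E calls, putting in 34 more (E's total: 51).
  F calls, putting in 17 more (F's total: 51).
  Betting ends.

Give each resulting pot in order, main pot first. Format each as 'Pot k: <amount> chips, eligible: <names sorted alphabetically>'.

Pot 1: 130 chips, eligible: A, B, C, E, F
Pot 2: 100 chips, eligible: B, C, E, F

Derivation:
Contributions: A=26, B=51, C=51, E=51, F=51
Folded: D
Pot levels (distinct totals of non-folded players): 26, 51
Layer 1-26: 26 each from A, B, C, E, F = 26*5 = 130 chips; eligible A, B, C, E, F
Layer 27-51: 25 each from B, C, E, F = 25*4 = 100 chips; eligible B, C, E, F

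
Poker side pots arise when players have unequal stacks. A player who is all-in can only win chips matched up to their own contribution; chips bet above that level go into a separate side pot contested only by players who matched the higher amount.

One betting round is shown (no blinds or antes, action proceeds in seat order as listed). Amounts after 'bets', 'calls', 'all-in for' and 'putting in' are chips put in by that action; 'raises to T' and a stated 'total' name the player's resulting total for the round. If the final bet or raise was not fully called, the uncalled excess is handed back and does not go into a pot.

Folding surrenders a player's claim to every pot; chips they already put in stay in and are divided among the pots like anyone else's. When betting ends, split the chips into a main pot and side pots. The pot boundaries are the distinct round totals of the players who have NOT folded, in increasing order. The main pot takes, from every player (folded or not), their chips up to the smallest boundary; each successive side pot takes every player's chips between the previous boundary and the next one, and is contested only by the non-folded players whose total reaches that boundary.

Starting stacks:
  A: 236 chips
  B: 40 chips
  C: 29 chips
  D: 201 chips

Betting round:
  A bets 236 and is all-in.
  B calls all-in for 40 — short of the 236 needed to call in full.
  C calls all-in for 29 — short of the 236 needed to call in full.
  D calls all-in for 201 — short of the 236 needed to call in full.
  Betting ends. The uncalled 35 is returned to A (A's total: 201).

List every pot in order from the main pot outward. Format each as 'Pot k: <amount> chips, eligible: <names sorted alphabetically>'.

Contributions (after 35 returned to A): A=201, B=40, C=29, D=201
Pot levels (distinct totals of non-folded players): 29, 40, 201
Layer 1-29: 29 each from A, B, C, D = 29*4 = 116 chips; eligible A, B, C, D
Layer 30-40: 11 each from A, B, D = 11*3 = 33 chips; eligible A, B, D
Layer 41-201: 161 each from A, D = 161*2 = 322 chips; eligible A, D

Pot 1: 116 chips, eligible: A, B, C, D
Pot 2: 33 chips, eligible: A, B, D
Pot 3: 322 chips, eligible: A, D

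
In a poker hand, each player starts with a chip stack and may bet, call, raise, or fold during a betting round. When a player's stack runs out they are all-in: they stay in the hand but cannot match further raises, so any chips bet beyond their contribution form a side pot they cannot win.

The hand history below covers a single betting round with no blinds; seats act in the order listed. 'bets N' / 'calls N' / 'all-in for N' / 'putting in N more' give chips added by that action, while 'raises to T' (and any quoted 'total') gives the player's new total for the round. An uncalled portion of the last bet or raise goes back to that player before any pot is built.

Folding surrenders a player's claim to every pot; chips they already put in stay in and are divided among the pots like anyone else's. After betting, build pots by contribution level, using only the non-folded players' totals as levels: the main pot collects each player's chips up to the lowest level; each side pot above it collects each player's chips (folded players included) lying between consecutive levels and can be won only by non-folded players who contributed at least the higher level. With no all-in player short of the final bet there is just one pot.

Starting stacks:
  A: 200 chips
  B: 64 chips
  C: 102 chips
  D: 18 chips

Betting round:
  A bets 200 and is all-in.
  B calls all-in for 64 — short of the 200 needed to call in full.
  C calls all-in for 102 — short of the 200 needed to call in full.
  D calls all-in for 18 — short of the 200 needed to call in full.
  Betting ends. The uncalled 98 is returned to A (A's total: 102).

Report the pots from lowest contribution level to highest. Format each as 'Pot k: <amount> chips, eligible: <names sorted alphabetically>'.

Pot 1: 72 chips, eligible: A, B, C, D
Pot 2: 138 chips, eligible: A, B, C
Pot 3: 76 chips, eligible: A, C

Derivation:
Contributions (after 98 returned to A): A=102, B=64, C=102, D=18
Pot levels (distinct totals of non-folded players): 18, 64, 102
Layer 1-18: 18 each from A, B, C, D = 18*4 = 72 chips; eligible A, B, C, D
Layer 19-64: 46 each from A, B, C = 46*3 = 138 chips; eligible A, B, C
Layer 65-102: 38 each from A, C = 38*2 = 76 chips; eligible A, C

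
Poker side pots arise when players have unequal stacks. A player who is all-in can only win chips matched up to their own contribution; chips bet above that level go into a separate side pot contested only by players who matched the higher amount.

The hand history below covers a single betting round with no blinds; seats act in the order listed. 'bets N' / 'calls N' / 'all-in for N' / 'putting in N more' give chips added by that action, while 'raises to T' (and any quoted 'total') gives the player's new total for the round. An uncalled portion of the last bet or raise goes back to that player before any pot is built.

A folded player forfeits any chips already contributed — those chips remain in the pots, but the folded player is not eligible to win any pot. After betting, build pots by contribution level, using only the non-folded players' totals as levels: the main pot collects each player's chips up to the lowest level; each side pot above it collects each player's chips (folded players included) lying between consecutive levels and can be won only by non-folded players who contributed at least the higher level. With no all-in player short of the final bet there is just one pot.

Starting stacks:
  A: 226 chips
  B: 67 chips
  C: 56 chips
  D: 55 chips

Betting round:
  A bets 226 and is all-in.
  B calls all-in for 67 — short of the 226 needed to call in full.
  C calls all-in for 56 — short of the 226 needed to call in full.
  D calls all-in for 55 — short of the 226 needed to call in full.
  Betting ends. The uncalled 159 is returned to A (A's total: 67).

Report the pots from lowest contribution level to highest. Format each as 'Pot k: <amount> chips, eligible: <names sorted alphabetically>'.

Contributions (after 159 returned to A): A=67, B=67, C=56, D=55
Pot levels (distinct totals of non-folded players): 55, 56, 67
Layer 1-55: 55 each from A, B, C, D = 55*4 = 220 chips; eligible A, B, C, D
Layer 56-56: 1 each from A, B, C = 1*3 = 3 chips; eligible A, B, C
Layer 57-67: 11 each from A, B = 11*2 = 22 chips; eligible A, B

Pot 1: 220 chips, eligible: A, B, C, D
Pot 2: 3 chips, eligible: A, B, C
Pot 3: 22 chips, eligible: A, B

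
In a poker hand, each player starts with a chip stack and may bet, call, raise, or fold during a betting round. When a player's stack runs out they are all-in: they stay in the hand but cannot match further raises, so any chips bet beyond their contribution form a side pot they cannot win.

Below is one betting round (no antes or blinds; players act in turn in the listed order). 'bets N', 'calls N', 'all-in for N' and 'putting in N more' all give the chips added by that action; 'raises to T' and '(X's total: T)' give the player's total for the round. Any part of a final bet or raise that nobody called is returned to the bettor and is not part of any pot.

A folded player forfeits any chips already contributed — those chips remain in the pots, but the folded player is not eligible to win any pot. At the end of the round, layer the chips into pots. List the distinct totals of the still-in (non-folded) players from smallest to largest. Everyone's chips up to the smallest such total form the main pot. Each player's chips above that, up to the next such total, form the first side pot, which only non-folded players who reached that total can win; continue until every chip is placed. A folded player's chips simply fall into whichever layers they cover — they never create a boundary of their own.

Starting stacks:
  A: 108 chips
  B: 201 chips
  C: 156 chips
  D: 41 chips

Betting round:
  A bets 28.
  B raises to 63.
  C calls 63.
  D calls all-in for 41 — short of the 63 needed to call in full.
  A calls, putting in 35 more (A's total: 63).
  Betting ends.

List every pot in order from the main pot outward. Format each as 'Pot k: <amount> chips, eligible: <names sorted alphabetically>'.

Pot 1: 164 chips, eligible: A, B, C, D
Pot 2: 66 chips, eligible: A, B, C

Derivation:
Contributions: A=63, B=63, C=63, D=41
Pot levels (distinct totals of non-folded players): 41, 63
Layer 1-41: 41 each from A, B, C, D = 41*4 = 164 chips; eligible A, B, C, D
Layer 42-63: 22 each from A, B, C = 22*3 = 66 chips; eligible A, B, C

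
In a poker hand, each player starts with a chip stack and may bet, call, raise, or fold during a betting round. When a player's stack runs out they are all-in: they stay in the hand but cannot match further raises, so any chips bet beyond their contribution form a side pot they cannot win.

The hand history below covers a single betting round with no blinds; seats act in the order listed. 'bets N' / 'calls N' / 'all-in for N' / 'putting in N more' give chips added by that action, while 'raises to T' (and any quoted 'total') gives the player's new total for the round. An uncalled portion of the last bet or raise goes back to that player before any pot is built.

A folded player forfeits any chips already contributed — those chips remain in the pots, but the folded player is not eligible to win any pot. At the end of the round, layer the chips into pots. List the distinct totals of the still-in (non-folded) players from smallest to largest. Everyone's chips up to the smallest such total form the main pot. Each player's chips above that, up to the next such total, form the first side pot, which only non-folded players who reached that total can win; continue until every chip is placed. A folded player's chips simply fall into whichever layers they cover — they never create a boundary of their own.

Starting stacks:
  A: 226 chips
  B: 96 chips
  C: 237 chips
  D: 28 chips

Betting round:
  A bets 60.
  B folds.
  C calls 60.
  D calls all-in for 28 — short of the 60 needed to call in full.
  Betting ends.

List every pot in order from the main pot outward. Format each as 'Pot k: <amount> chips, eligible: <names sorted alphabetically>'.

Contributions: A=60, C=60, D=28
Folded: B
Pot levels (distinct totals of non-folded players): 28, 60
Layer 1-28: 28 each from A, C, D = 28*3 = 84 chips; eligible A, C, D
Layer 29-60: 32 each from A, C = 32*2 = 64 chips; eligible A, C

Pot 1: 84 chips, eligible: A, C, D
Pot 2: 64 chips, eligible: A, C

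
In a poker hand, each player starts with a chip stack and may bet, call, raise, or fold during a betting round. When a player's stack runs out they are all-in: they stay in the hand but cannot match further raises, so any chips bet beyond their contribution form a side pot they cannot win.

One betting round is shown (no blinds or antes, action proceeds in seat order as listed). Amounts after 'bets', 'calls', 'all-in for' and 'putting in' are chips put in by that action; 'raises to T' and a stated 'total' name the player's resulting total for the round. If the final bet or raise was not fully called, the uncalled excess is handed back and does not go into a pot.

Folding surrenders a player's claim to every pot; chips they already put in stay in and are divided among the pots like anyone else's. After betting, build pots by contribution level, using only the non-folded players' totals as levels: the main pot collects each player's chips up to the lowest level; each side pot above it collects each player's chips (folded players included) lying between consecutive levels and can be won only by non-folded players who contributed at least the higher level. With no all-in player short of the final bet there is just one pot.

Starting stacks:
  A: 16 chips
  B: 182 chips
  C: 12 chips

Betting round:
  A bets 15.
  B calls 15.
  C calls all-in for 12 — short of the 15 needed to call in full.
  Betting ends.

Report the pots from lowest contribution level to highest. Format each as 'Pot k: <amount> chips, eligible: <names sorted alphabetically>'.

Pot 1: 36 chips, eligible: A, B, C
Pot 2: 6 chips, eligible: A, B

Derivation:
Contributions: A=15, B=15, C=12
Pot levels (distinct totals of non-folded players): 12, 15
Layer 1-12: 12 each from A, B, C = 12*3 = 36 chips; eligible A, B, C
Layer 13-15: 3 each from A, B = 3*2 = 6 chips; eligible A, B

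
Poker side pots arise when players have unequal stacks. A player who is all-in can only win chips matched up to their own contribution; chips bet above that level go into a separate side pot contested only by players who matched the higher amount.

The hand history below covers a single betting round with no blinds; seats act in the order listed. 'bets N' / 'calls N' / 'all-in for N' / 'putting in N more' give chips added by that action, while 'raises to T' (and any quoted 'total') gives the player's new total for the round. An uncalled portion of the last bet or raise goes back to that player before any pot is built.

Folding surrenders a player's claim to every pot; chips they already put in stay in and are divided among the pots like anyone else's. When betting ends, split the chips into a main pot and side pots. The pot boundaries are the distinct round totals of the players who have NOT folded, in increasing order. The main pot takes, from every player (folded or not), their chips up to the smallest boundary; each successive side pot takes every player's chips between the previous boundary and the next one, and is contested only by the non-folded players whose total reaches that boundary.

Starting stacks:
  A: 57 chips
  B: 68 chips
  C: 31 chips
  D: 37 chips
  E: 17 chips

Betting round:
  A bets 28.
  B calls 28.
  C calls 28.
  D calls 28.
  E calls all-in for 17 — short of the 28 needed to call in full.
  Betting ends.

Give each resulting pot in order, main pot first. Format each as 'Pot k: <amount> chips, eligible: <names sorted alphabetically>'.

Pot 1: 85 chips, eligible: A, B, C, D, E
Pot 2: 44 chips, eligible: A, B, C, D

Derivation:
Contributions: A=28, B=28, C=28, D=28, E=17
Pot levels (distinct totals of non-folded players): 17, 28
Layer 1-17: 17 each from A, B, C, D, E = 17*5 = 85 chips; eligible A, B, C, D, E
Layer 18-28: 11 each from A, B, C, D = 11*4 = 44 chips; eligible A, B, C, D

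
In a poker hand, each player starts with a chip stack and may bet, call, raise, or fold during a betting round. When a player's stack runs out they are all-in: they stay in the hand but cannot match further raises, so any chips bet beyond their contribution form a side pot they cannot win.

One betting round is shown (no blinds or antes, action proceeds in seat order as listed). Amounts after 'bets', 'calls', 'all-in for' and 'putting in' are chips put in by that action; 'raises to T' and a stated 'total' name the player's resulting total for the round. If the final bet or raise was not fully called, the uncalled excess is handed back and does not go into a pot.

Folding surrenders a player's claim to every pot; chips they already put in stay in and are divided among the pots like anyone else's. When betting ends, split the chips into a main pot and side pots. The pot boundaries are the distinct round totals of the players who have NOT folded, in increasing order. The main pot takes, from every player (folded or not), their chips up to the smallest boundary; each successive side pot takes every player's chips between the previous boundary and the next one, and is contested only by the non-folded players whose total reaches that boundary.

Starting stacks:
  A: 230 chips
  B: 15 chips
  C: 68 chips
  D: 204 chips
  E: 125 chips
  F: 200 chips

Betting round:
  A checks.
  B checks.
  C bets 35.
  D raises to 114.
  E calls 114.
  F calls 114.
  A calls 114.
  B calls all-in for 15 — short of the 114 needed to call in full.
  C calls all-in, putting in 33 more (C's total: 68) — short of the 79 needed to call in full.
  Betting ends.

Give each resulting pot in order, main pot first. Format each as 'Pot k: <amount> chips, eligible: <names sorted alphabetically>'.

Pot 1: 90 chips, eligible: A, B, C, D, E, F
Pot 2: 265 chips, eligible: A, C, D, E, F
Pot 3: 184 chips, eligible: A, D, E, F

Derivation:
Contributions: A=114, B=15, C=68, D=114, E=114, F=114
Pot levels (distinct totals of non-folded players): 15, 68, 114
Layer 1-15: 15 each from A, B, C, D, E, F = 15*6 = 90 chips; eligible A, B, C, D, E, F
Layer 16-68: 53 each from A, C, D, E, F = 53*5 = 265 chips; eligible A, C, D, E, F
Layer 69-114: 46 each from A, D, E, F = 46*4 = 184 chips; eligible A, D, E, F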